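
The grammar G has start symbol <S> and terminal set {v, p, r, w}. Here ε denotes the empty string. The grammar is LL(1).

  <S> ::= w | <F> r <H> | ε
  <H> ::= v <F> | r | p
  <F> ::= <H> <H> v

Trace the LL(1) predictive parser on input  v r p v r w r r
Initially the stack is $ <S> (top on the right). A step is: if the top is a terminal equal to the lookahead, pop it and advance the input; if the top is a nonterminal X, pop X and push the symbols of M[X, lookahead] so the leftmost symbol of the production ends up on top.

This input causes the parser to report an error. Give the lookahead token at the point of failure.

      Stack                    Input              Action
   1  $ <S>                    v r p v r w r r $  expand <S> ::= <F> r <H>
   2  $ <H> r <F>              v r p v r w r r $  expand <F> ::= <H> <H> v
   3  $ <H> r v <H> <H>        v r p v r w r r $  expand <H> ::= v <F>
   4  $ <H> r v <H> <F> v      v r p v r w r r $  match v
   5  $ <H> r v <H> <F>        r p v r w r r $    expand <F> ::= <H> <H> v
   6  $ <H> r v <H> v <H> <H>  r p v r w r r $    expand <H> ::= r
   7  $ <H> r v <H> v <H> r    r p v r w r r $    match r
   8  $ <H> r v <H> v <H>      p v r w r r $      expand <H> ::= p
   9  $ <H> r v <H> v p        p v r w r r $      match p
  10  $ <H> r v <H> v          v r w r r $        match v
  11  $ <H> r v <H>            r w r r $          expand <H> ::= r
  12  $ <H> r v r              r w r r $          match r
  13  $ <H> r v                w r r $            error: top is terminal v but lookahead is w

w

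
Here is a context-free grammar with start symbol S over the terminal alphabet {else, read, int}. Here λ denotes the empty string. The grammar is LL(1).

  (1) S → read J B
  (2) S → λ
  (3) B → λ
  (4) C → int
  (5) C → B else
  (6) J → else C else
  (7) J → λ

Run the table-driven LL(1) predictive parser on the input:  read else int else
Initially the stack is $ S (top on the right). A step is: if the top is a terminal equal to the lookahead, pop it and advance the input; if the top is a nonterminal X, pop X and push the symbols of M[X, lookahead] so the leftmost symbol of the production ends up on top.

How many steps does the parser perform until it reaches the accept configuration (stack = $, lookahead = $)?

8

     Stack            Input                 Action
  1  $ S              read else int else $  expand S → read J B
  2  $ B J read       read else int else $  match read
  3  $ B J            else int else $       expand J → else C else
  4  $ B else C else  else int else $       match else
  5  $ B else C       int else $            expand C → int
  6  $ B else int     int else $            match int
  7  $ B else         else $                match else
  8  $ B              $                     expand B → λ
Accept reached after 8 steps.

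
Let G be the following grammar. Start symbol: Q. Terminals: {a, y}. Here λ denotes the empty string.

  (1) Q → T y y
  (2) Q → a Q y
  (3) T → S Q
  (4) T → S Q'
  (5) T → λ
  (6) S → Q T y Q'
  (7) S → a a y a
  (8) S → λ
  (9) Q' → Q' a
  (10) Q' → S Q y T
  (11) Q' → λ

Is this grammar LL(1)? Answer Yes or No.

FIRST(Q) = {a, y}
FIRST(T) = {λ, a, y}
FIRST(S) = {λ, a, y}
FIRST(Q') = {λ, a, y}
FOLLOW(Q) = {$, a, y}
FOLLOW(T) = {a, y}
FOLLOW(S) = {a, y}
FOLLOW(Q') = {a, y}
Cell M[Q, a] receives both Q → T y y and Q → a Q y — the grammar is not LL(1).

No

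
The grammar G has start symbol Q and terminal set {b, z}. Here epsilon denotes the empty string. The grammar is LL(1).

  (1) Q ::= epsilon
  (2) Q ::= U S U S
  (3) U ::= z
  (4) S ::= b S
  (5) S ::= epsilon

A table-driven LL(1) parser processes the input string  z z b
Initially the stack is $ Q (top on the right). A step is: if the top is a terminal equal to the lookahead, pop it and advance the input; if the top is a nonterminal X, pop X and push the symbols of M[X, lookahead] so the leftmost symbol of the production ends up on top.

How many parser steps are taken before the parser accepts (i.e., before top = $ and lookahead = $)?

9

     Stack      Input    Action
  1  $ Q        z z b $  expand Q ::= U S U S
  2  $ S U S U  z z b $  expand U ::= z
  3  $ S U S z  z z b $  match z
  4  $ S U S    z b $    expand S ::= epsilon
  5  $ S U      z b $    expand U ::= z
  6  $ S z      z b $    match z
  7  $ S        b $      expand S ::= b S
  8  $ S b      b $      match b
  9  $ S        $        expand S ::= epsilon
Accept reached after 9 steps.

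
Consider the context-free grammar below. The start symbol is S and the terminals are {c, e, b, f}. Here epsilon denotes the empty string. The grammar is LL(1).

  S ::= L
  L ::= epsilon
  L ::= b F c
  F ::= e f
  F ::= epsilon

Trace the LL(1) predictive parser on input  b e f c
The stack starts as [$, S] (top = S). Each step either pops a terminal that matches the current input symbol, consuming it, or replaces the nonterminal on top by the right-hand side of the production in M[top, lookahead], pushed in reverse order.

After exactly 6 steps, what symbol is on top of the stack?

     Stack    Input      Action
  1  $ S      b e f c $  expand S ::= L
  2  $ L      b e f c $  expand L ::= b F c
  3  $ c F b  b e f c $  match b
  4  $ c F    e f c $    expand F ::= e f
  5  $ c f e  e f c $    match e
  6  $ c f    f c $      match f
Stack after step 6: $ c (top = c).

c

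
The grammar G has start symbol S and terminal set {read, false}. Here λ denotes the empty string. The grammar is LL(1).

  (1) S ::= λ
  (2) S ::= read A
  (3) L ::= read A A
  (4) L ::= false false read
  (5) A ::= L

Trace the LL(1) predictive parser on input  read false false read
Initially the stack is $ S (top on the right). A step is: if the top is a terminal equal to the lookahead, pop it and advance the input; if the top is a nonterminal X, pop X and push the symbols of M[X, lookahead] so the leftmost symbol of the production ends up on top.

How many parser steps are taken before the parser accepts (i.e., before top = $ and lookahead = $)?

7

     Stack               Input                    Action
  1  $ S                 read false false read $  expand S ::= read A
  2  $ A read            read false false read $  match read
  3  $ A                 false false read $       expand A ::= L
  4  $ L                 false false read $       expand L ::= false false read
  5  $ read false false  false false read $       match false
  6  $ read false        false read $             match false
  7  $ read              read $                   match read
Accept reached after 7 steps.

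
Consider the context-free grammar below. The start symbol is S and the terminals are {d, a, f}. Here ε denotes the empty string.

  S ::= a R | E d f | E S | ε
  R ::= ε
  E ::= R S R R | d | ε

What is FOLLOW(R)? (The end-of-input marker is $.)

FIRST(R): from R::=ε we get {ε}. So FIRST(R) = {ε}.
FIRST(S): from S::=a R we get {a}; from S::=E d f we get {a, d}; from S::=E S we get {ε, a, d}; from S::=ε we get {ε}. So FIRST(S) = {ε, a, d}.
FIRST(E): from E::=R S R R we get {ε, a, d}; from E::=d we get {d}; from E::=ε we get {ε}. So FIRST(E) = {ε, a, d}.
FOLLOW(S) includes $ since S is the start symbol.
FOLLOW(S): in S::=E S, the suffix after S is empty (adds nothing new); in E::=R S R R, S is followed by R R with FIRST {ε}; in E::=R S R R, the suffix after S is nullable, so FOLLOW(S) ⊇ FOLLOW(E) = {$, a, d}. Thus FOLLOW(S) = {$, a, d}.
FOLLOW(E): in S::=E d f, E is followed by d f with FIRST {d}; in S::=E S, E is followed by S with FIRST {ε, a, d}; in S::=E S, the suffix after E is nullable, so FOLLOW(E) ⊇ FOLLOW(S) = {$, a, d}. Thus FOLLOW(E) = {$, a, d}.
FOLLOW(R): in S::=a R, the suffix after R is empty, so FOLLOW(R) ⊇ FOLLOW(S) = {$, a, d}; in E::=R S R R (occurrence 1), R is followed by S R R with FIRST {ε, a, d}; in E::=R S R R (occurrence 1), the suffix after R is nullable, so FOLLOW(R) ⊇ FOLLOW(E) = {$, a, d}; in E::=R S R R (occurrence 2), R is followed by R with FIRST {ε}; in E::=R S R R (occurrence 2), the suffix after R is nullable, so FOLLOW(R) ⊇ FOLLOW(E) = {$, a, d}; in E::=R S R R (occurrence 3), the suffix after R is empty, so FOLLOW(R) ⊇ FOLLOW(E) = {$, a, d}. Thus FOLLOW(R) = {$, a, d}.

{$, a, d}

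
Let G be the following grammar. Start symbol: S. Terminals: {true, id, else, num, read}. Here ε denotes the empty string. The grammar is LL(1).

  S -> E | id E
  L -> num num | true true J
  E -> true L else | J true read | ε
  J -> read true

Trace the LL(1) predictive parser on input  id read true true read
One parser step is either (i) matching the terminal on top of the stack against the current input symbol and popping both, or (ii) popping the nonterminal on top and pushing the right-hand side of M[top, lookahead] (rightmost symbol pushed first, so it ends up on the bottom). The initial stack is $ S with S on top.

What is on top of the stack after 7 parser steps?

read

     Stack                  Input                     Action
  1  $ S                    id read true true read $  expand S -> id E
  2  $ E id                 id read true true read $  match id
  3  $ E                    read true true read $     expand E -> J true read
  4  $ read true J          read true true read $     expand J -> read true
  5  $ read true true read  read true true read $     match read
  6  $ read true true       true true read $          match true
  7  $ read true            true read $               match true
Stack after step 7: $ read (top = read).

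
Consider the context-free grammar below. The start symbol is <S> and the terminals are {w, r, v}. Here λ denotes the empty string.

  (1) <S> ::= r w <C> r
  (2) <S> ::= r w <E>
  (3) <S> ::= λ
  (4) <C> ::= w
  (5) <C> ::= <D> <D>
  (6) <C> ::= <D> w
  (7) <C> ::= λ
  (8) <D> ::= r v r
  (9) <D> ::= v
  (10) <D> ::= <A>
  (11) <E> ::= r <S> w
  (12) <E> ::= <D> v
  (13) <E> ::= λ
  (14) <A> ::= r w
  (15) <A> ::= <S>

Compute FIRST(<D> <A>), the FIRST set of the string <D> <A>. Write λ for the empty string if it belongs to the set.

{λ, r, v}

FIRST(<S>) = {λ, r}
FIRST(<A>) = {λ, r}  (via <S>)
FIRST(<D>) = {λ, r, v}  (via <A>)
FIRST(<C>) = {λ, r, v, w}  (via <D> <D>, <D> w)
FIRST(<E>) = {λ, r, v}  (via <D> v)
FIRST(<D> <A>): take FIRST of each symbol in turn, carrying on past any symbol whose FIRST contains λ; result {λ, r, v}.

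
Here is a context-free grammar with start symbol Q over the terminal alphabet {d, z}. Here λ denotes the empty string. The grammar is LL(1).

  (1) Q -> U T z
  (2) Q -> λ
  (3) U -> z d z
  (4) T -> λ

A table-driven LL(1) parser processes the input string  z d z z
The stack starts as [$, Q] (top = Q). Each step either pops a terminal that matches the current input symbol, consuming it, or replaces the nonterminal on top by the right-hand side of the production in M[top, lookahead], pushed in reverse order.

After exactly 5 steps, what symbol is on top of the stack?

     Stack        Input      Action
  1  $ Q          z d z z $  expand Q -> U T z
  2  $ z T U      z d z z $  expand U -> z d z
  3  $ z T z d z  z d z z $  match z
  4  $ z T z d    d z z $    match d
  5  $ z T z      z z $      match z
Stack after step 5: $ z T (top = T).

T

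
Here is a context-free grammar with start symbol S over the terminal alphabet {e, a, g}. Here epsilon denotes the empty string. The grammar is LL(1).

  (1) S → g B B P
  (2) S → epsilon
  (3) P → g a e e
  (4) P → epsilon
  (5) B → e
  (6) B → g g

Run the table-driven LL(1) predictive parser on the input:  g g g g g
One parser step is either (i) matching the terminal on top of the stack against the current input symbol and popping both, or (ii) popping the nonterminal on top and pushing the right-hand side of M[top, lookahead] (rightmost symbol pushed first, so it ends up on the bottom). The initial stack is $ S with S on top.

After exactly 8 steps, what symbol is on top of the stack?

P

     Stack      Input        Action
  1  $ S        g g g g g $  expand S → g B B P
  2  $ P B B g  g g g g g $  match g
  3  $ P B B    g g g g $    expand B → g g
  4  $ P B g g  g g g g $    match g
  5  $ P B g    g g g $      match g
  6  $ P B      g g $        expand B → g g
  7  $ P g g    g g $        match g
  8  $ P g      g $          match g
Stack after step 8: $ P (top = P).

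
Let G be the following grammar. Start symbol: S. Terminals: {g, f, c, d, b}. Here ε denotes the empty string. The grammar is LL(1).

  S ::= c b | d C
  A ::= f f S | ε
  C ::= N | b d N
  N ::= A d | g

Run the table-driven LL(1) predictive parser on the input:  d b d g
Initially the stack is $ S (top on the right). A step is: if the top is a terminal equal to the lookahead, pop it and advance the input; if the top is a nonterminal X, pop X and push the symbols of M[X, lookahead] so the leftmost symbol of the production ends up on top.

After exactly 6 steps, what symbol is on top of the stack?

g

     Stack    Input      Action
  1  $ S      d b d g $  expand S ::= d C
  2  $ C d    d b d g $  match d
  3  $ C      b d g $    expand C ::= b d N
  4  $ N d b  b d g $    match b
  5  $ N d    d g $      match d
  6  $ N      g $        expand N ::= g
Stack after step 6: $ g (top = g).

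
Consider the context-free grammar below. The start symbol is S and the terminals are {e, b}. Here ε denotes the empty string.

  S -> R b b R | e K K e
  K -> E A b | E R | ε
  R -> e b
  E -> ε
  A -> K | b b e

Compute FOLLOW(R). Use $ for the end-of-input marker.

{$, b, e}

FIRST(R) = {e}
FIRST(E) = {ε}
FIRST(S) = {e}  (via R b b R)
FIRST(K) = {ε, b, e}  (via E A b, E R)
FIRST(A) = {ε, b, e}  (via K)
FOLLOW(S) includes $ since S is the start symbol.
FOLLOW(S): S appears on no right-hand side. Thus FOLLOW(S) = {$}.
FOLLOW(E): in K->E A b, E is followed by A b with FIRST {b, e}; in K->E R, E is followed by R with FIRST {e}. Thus FOLLOW(E) = {b, e}.
FOLLOW(A): in K->E A b, A is followed by b with FIRST {b}. Thus FOLLOW(A) = {b}.
FOLLOW(K): in S->e K K e (occurrence 1), K is followed by K e with FIRST {b, e}; in S->e K K e (occurrence 2), K is followed by e with FIRST {e}; in A->K, the suffix after K is empty, so FOLLOW(K) ⊇ FOLLOW(A) = {b}. Thus FOLLOW(K) = {b, e}.
FOLLOW(R): in S->R b b R (occurrence 1), R is followed by b b R with FIRST {b}; in S->R b b R (occurrence 2), the suffix after R is empty, so FOLLOW(R) ⊇ FOLLOW(S) = {$}; in K->E R, the suffix after R is empty, so FOLLOW(R) ⊇ FOLLOW(K) = {b, e}. Thus FOLLOW(R) = {$, b, e}.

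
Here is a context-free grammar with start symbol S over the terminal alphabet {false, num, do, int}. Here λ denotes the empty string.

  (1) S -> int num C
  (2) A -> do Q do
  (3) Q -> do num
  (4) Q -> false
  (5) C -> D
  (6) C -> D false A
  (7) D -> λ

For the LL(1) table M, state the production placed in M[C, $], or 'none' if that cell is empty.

C -> D

FIRST(S) = {int}
FIRST(A) = {do}
FIRST(Q) = {do, false}
FIRST(D) = {λ}
FIRST(C) = {λ, false}  (via D, D false A)
FOLLOW(S) includes $ since S is the start symbol.
FOLLOW(S): S appears on no right-hand side. Thus FOLLOW(S) = {$}.
FOLLOW(C): in S->int num C, the suffix after C is empty, so FOLLOW(C) ⊇ FOLLOW(S) = {$}. Thus FOLLOW(C) = {$}.
For C -> D: FIRST(D) = {λ}, so it goes in M[C, t] for t ∈ {}; since λ ∈ FIRST, also for every t ∈ FOLLOW(C) = {$}.
For C -> D false A: FIRST(D false A) = {false}, so it goes in M[C, t] for t ∈ {false}.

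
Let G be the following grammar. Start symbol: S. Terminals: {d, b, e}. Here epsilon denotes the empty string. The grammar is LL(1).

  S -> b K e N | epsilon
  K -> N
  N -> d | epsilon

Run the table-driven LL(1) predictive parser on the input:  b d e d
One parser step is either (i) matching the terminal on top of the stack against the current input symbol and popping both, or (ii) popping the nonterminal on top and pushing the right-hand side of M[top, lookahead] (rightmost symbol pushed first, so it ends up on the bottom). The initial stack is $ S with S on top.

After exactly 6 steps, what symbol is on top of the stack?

     Stack      Input      Action
  1  $ S        b d e d $  expand S -> b K e N
  2  $ N e K b  b d e d $  match b
  3  $ N e K    d e d $    expand K -> N
  4  $ N e N    d e d $    expand N -> d
  5  $ N e d    d e d $    match d
  6  $ N e      e d $      match e
Stack after step 6: $ N (top = N).

N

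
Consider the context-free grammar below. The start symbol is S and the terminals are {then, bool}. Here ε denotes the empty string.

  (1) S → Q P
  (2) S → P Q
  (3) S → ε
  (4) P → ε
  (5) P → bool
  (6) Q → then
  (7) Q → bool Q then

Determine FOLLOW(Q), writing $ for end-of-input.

FIRST(P): from P→ε we get {ε}; from P→bool we get {bool}. So FIRST(P) = {ε, bool}.
FIRST(Q): from Q→then we get {then}; from Q→bool Q then we get {bool}. So FIRST(Q) = {bool, then}.
FIRST(S): from S→Q P we get {bool, then}; from S→P Q we get {bool, then}; from S→ε we get {ε}. So FIRST(S) = {ε, bool, then}.
FOLLOW(S) includes $ since S is the start symbol.
FOLLOW(S): S appears on no right-hand side. Thus FOLLOW(S) = {$}.
FOLLOW(P): in S→Q P, the suffix after P is empty, so FOLLOW(P) ⊇ FOLLOW(S) = {$}; in S→P Q, P is followed by Q with FIRST {bool, then}. Thus FOLLOW(P) = {$, bool, then}.
FOLLOW(Q): in S→Q P, Q is followed by P with FIRST {ε, bool}; in S→Q P, the suffix after Q is nullable, so FOLLOW(Q) ⊇ FOLLOW(S) = {$}; in S→P Q, the suffix after Q is empty, so FOLLOW(Q) ⊇ FOLLOW(S) = {$}; in Q→bool Q then, Q is followed by then with FIRST {then}. Thus FOLLOW(Q) = {$, bool, then}.

{$, bool, then}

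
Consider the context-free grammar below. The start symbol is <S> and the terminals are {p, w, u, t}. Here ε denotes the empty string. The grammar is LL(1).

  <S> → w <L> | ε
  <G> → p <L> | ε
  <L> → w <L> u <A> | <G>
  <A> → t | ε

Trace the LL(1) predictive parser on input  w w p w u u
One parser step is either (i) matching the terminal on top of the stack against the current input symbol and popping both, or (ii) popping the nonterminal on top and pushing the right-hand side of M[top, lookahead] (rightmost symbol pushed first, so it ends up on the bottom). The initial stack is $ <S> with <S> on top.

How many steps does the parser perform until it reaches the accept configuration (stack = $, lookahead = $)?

step 1: stack=$ <S>  input=w w p w u u $  — expand <S> → w <L>
step 2: stack=$ <L> w  input=w w p w u u $  — match w
step 3: stack=$ <L>  input=w p w u u $  — expand <L> → w <L> u <A>
step 4: stack=$ <A> u <L> w  input=w p w u u $  — match w
step 5: stack=$ <A> u <L>  input=p w u u $  — expand <L> → <G>
step 6: stack=$ <A> u <G>  input=p w u u $  — expand <G> → p <L>
step 7: stack=$ <A> u <L> p  input=p w u u $  — match p
step 8: stack=$ <A> u <L>  input=w u u $  — expand <L> → w <L> u <A>
step 9: stack=$ <A> u <A> u <L> w  input=w u u $  — match w
step 10: stack=$ <A> u <A> u <L>  input=u u $  — expand <L> → <G>
step 11: stack=$ <A> u <A> u <G>  input=u u $  — expand <G> → ε
step 12: stack=$ <A> u <A> u  input=u u $  — match u
step 13: stack=$ <A> u <A>  input=u $  — expand <A> → ε
step 14: stack=$ <A> u  input=u $  — match u
step 15: stack=$ <A>  input=$  — expand <A> → ε
Accept reached after 15 steps.

15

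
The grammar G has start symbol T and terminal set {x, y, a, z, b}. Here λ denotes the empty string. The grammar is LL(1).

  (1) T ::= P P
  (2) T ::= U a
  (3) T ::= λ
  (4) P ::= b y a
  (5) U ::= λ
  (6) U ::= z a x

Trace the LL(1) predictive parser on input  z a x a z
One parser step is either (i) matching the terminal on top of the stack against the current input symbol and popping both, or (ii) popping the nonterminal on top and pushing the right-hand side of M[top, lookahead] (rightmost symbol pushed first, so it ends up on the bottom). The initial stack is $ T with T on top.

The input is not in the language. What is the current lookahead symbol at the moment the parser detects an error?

z

     Stack      Input        Action
  1  $ T        z a x a z $  expand T ::= U a
  2  $ a U      z a x a z $  expand U ::= z a x
  3  $ a x a z  z a x a z $  match z
  4  $ a x a    a x a z $    match a
  5  $ a x      x a z $      match x
  6  $ a        a z $        match a
  7  $          z $          error: stack empty but input remains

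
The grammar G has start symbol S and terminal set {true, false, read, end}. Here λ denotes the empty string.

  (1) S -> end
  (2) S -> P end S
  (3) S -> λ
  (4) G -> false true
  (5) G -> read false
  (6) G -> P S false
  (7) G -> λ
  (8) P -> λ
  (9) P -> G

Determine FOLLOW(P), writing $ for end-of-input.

{end, false, read}

FIRST(S): from S->end we get {end}; from S->P end S we get {end, false, read}; from S->λ we get {λ}. So FIRST(S) = {λ, end, false, read}.
FIRST(G): from G->false true we get {false}; from G->read false we get {read}; from G->P S false we get {end, false, read}; from G->λ we get {λ}. So FIRST(G) = {λ, end, false, read}.
FIRST(P): from P->λ we get {λ}; from P->G we get {λ, end, false, read}. So FIRST(P) = {λ, end, false, read}.
FOLLOW(S) includes $ since S is the start symbol.
FOLLOW(S): in S->P end S, the suffix after S is empty (adds nothing new); in G->P S false, S is followed by false with FIRST {false}. Thus FOLLOW(S) = {$, false}.
FOLLOW(P): in S->P end S, P is followed by end S with FIRST {end}; in G->P S false, P is followed by S false with FIRST {end, false, read}. Thus FOLLOW(P) = {end, false, read}.
FOLLOW(G): in P->G, the suffix after G is empty, so FOLLOW(G) ⊇ FOLLOW(P) = {end, false, read}. Thus FOLLOW(G) = {end, false, read}.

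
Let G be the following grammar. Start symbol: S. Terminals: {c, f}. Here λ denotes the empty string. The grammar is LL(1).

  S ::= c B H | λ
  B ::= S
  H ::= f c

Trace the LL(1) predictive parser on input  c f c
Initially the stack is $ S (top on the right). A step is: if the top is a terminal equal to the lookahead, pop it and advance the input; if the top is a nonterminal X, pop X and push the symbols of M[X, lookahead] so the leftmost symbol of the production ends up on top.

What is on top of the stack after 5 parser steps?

     Stack    Input    Action
  1  $ S      c f c $  expand S ::= c B H
  2  $ H B c  c f c $  match c
  3  $ H B    f c $    expand B ::= S
  4  $ H S    f c $    expand S ::= λ
  5  $ H      f c $    expand H ::= f c
Stack after step 5: $ c f (top = f).

f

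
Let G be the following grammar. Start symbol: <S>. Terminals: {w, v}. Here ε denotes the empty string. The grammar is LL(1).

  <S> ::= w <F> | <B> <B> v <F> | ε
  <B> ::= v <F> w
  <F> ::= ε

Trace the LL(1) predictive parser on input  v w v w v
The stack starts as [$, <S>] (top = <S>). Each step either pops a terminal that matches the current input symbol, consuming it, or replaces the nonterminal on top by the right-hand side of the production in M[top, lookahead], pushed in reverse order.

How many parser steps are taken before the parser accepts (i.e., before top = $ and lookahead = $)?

      Stack                Input        Action
   1  $ <S>                v w v w v $  expand <S> ::= <B> <B> v <F>
   2  $ <F> v <B> <B>      v w v w v $  expand <B> ::= v <F> w
   3  $ <F> v <B> w <F> v  v w v w v $  match v
   4  $ <F> v <B> w <F>    w v w v $    expand <F> ::= ε
   5  $ <F> v <B> w        w v w v $    match w
   6  $ <F> v <B>          v w v $      expand <B> ::= v <F> w
   7  $ <F> v w <F> v      v w v $      match v
   8  $ <F> v w <F>        w v $        expand <F> ::= ε
   9  $ <F> v w            w v $        match w
  10  $ <F> v              v $          match v
  11  $ <F>                $            expand <F> ::= ε
Accept reached after 11 steps.

11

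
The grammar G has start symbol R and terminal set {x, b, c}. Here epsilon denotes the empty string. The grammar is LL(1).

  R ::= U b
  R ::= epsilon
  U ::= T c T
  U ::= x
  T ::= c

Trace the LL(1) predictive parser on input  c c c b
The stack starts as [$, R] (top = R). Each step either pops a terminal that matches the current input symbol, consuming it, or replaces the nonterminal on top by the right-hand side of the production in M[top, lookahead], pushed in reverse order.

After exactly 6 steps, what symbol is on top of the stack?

c

step 1: stack=$ R  input=c c c b $  — expand R ::= U b
step 2: stack=$ b U  input=c c c b $  — expand U ::= T c T
step 3: stack=$ b T c T  input=c c c b $  — expand T ::= c
step 4: stack=$ b T c c  input=c c c b $  — match c
step 5: stack=$ b T c  input=c c b $  — match c
step 6: stack=$ b T  input=c b $  — expand T ::= c
Stack after step 6: $ b c (top = c).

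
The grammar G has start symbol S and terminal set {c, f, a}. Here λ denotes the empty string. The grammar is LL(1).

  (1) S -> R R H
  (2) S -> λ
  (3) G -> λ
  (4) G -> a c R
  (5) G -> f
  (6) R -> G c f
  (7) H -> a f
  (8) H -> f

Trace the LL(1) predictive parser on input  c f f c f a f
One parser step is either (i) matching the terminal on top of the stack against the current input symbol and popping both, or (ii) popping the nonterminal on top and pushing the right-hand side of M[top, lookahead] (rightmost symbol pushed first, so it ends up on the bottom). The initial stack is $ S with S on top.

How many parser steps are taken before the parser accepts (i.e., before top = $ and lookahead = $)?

13

step 1: stack=$ S  input=c f f c f a f $  — expand S -> R R H
step 2: stack=$ H R R  input=c f f c f a f $  — expand R -> G c f
step 3: stack=$ H R f c G  input=c f f c f a f $  — expand G -> λ
step 4: stack=$ H R f c  input=c f f c f a f $  — match c
step 5: stack=$ H R f  input=f f c f a f $  — match f
step 6: stack=$ H R  input=f c f a f $  — expand R -> G c f
step 7: stack=$ H f c G  input=f c f a f $  — expand G -> f
step 8: stack=$ H f c f  input=f c f a f $  — match f
step 9: stack=$ H f c  input=c f a f $  — match c
step 10: stack=$ H f  input=f a f $  — match f
step 11: stack=$ H  input=a f $  — expand H -> a f
step 12: stack=$ f a  input=a f $  — match a
step 13: stack=$ f  input=f $  — match f
Accept reached after 13 steps.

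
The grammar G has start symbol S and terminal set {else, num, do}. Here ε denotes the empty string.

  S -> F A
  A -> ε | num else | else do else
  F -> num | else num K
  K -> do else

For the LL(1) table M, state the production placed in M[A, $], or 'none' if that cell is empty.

A -> ε

FIRST(A) = {ε, else, num}
FIRST(F) = {else, num}
FIRST(K) = {do}
FIRST(S) = {else, num}  (via F A)
FOLLOW(S) includes $ since S is the start symbol.
FOLLOW(S): S appears on no right-hand side. Thus FOLLOW(S) = {$}.
FOLLOW(A): in S->F A, the suffix after A is empty, so FOLLOW(A) ⊇ FOLLOW(S) = {$}. Thus FOLLOW(A) = {$}.
For A -> ε: FIRST(ε) = {ε}, so it goes in M[A, t] for t ∈ {}; since ε ∈ FIRST, also for every t ∈ FOLLOW(A) = {$}.
For A -> num else: FIRST(num else) = {num}, so it goes in M[A, t] for t ∈ {num}.
For A -> else do else: FIRST(else do else) = {else}, so it goes in M[A, t] for t ∈ {else}.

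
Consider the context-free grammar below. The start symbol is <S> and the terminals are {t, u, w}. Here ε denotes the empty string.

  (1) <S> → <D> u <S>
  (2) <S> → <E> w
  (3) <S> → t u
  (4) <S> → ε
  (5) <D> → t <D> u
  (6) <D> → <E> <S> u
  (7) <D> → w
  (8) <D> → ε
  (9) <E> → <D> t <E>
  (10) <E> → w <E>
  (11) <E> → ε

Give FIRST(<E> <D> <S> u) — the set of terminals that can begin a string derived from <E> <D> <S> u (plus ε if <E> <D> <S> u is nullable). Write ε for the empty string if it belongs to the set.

{t, u, w}

FIRST(<S>): from <S>→<D> u <S> we get {t, u, w}; from <S>→<E> w we get {t, u, w}; from <S>→t u we get {t}; from <S>→ε we get {ε}. So FIRST(<S>) = {ε, t, u, w}.
FIRST(<D>): from <D>→t <D> u we get {t}; from <D>→<E> <S> u we get {t, u, w}; from <D>→w we get {w}; from <D>→ε we get {ε}. So FIRST(<D>) = {ε, t, u, w}.
FIRST(<E>): from <E>→<D> t <E> we get {t, u, w}; from <E>→w <E> we get {w}; from <E>→ε we get {ε}. So FIRST(<E>) = {ε, t, u, w}.
FIRST(<E> <D> <S> u): take FIRST of each symbol in turn, carrying on past any symbol whose FIRST contains ε; result {t, u, w}.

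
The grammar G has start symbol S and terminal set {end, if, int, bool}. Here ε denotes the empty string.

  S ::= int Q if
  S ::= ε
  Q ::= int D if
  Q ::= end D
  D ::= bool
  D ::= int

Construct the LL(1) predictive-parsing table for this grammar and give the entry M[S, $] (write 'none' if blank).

FIRST(S) = {ε, int}
FIRST(Q) = {end, int}
FIRST(D) = {bool, int}
FOLLOW(S) includes $ since S is the start symbol.
FOLLOW(S): S appears on no right-hand side. Thus FOLLOW(S) = {$}.
For S ::= int Q if: FIRST(int Q if) = {int}, so it goes in M[S, t] for t ∈ {int}.
For S ::= ε: FIRST(ε) = {ε}, so it goes in M[S, t] for t ∈ {}; since ε ∈ FIRST, also for every t ∈ FOLLOW(S) = {$}.

S ::= ε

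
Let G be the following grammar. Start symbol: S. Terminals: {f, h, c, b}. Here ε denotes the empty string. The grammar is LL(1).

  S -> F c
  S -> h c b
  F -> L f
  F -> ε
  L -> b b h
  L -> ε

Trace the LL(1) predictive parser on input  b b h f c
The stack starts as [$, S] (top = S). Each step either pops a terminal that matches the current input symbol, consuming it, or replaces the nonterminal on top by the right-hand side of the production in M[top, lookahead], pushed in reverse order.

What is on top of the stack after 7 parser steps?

c

step 1: stack=$ S  input=b b h f c $  — expand S -> F c
step 2: stack=$ c F  input=b b h f c $  — expand F -> L f
step 3: stack=$ c f L  input=b b h f c $  — expand L -> b b h
step 4: stack=$ c f h b b  input=b b h f c $  — match b
step 5: stack=$ c f h b  input=b h f c $  — match b
step 6: stack=$ c f h  input=h f c $  — match h
step 7: stack=$ c f  input=f c $  — match f
Stack after step 7: $ c (top = c).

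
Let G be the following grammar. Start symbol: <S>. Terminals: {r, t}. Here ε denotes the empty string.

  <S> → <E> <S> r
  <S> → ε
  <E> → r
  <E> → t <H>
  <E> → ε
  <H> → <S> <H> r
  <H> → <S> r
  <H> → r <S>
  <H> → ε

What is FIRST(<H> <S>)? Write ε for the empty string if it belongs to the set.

{ε, r, t}

FIRST(<E>) = {ε, r, t}
FIRST(<S>) = {ε, r, t}  (via <E> <S> r)
FIRST(<H>) = {ε, r, t}  (via <S> <H> r, <S> r)
FIRST(<H> <S>): take FIRST of each symbol in turn, carrying on past any symbol whose FIRST contains ε; result {ε, r, t}.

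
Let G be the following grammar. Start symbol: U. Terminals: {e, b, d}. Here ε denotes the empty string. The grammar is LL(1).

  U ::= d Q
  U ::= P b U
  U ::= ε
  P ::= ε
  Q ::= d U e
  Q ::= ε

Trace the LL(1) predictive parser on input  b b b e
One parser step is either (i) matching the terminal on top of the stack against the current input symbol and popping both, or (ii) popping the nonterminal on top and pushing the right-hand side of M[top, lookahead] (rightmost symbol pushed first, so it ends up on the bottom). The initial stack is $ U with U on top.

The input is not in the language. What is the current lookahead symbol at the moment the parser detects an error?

e

step 1: stack=$ U  input=b b b e $  — expand U ::= P b U
step 2: stack=$ U b P  input=b b b e $  — expand P ::= ε
step 3: stack=$ U b  input=b b b e $  — match b
step 4: stack=$ U  input=b b e $  — expand U ::= P b U
step 5: stack=$ U b P  input=b b e $  — expand P ::= ε
step 6: stack=$ U b  input=b b e $  — match b
step 7: stack=$ U  input=b e $  — expand U ::= P b U
step 8: stack=$ U b P  input=b e $  — expand P ::= ε
step 9: stack=$ U b  input=b e $  — match b
step 10: stack=$ U  input=e $  — expand U ::= ε
step 11: stack=$  input=e $  — error: stack empty but input remains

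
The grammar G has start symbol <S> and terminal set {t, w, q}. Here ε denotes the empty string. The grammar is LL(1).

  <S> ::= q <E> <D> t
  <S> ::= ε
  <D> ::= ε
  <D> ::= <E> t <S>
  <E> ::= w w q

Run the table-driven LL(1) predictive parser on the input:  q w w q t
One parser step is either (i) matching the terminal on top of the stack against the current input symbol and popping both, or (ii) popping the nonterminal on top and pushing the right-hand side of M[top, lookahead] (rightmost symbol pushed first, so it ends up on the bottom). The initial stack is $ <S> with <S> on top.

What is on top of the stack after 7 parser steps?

     Stack          Input        Action
  1  $ <S>          q w w q t $  expand <S> ::= q <E> <D> t
  2  $ t <D> <E> q  q w w q t $  match q
  3  $ t <D> <E>    w w q t $    expand <E> ::= w w q
  4  $ t <D> q w w  w w q t $    match w
  5  $ t <D> q w    w q t $      match w
  6  $ t <D> q      q t $        match q
  7  $ t <D>        t $          expand <D> ::= ε
Stack after step 7: $ t (top = t).

t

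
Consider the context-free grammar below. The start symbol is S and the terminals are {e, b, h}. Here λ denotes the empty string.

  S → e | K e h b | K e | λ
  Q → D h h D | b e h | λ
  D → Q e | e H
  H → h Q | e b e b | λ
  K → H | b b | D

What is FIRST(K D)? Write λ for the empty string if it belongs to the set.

FIRST(H): from H→h Q we get {h}; from H→e b e b we get {e}; from H→λ we get {λ}. So FIRST(H) = {λ, e, h}.
FIRST(S): from S→e we get {e}; from S→K e h b we get {b, e, h}; from S→K e we get {b, e, h}; from S→λ we get {λ}. So FIRST(S) = {λ, b, e, h}.
FIRST(Q): from Q→D h h D we get {b, e}; from Q→b e h we get {b}; from Q→λ we get {λ}. So FIRST(Q) = {λ, b, e}.
FIRST(D): from D→Q e we get {b, e}; from D→e H we get {e}. So FIRST(D) = {b, e}.
FIRST(K): from K→H we get {λ, e, h}; from K→b b we get {b}; from K→D we get {b, e}. So FIRST(K) = {λ, b, e, h}.
FIRST(K D): take FIRST of each symbol in turn, carrying on past any symbol whose FIRST contains λ; result {b, e, h}.

{b, e, h}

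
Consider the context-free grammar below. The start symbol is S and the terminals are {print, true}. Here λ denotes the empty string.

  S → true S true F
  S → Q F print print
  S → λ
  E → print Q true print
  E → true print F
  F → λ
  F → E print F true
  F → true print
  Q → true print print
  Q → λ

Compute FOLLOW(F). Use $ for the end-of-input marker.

FIRST(E): from E→print Q true print we get {print}; from E→true print F we get {true}. So FIRST(E) = {print, true}.
FIRST(Q): from Q→true print print we get {true}; from Q→λ we get {λ}. So FIRST(Q) = {λ, true}.
FIRST(F): from F→λ we get {λ}; from F→E print F true we get {print, true}; from F→true print we get {true}. So FIRST(F) = {λ, print, true}.
FIRST(S): from S→true S true F we get {true}; from S→Q F print print we get {print, true}; from S→λ we get {λ}. So FIRST(S) = {λ, print, true}.
FOLLOW(S) includes $ since S is the start symbol.
FOLLOW(S): in S→true S true F, S is followed by true F with FIRST {true}. Thus FOLLOW(S) = {$, true}.
FOLLOW(E): in F→E print F true, E is followed by print F true with FIRST {print}. Thus FOLLOW(E) = {print}.
FOLLOW(F): in S→true S true F, the suffix after F is empty, so FOLLOW(F) ⊇ FOLLOW(S) = {$, true}; in S→Q F print print, F is followed by print print with FIRST {print}; in E→true print F, the suffix after F is empty, so FOLLOW(F) ⊇ FOLLOW(E) = {print}; in F→E print F true, F is followed by true with FIRST {true}. Thus FOLLOW(F) = {$, print, true}.
FOLLOW(Q): in S→Q F print print, Q is followed by F print print with FIRST {print, true}; in E→print Q true print, Q is followed by true print with FIRST {true}. Thus FOLLOW(Q) = {print, true}.

{$, print, true}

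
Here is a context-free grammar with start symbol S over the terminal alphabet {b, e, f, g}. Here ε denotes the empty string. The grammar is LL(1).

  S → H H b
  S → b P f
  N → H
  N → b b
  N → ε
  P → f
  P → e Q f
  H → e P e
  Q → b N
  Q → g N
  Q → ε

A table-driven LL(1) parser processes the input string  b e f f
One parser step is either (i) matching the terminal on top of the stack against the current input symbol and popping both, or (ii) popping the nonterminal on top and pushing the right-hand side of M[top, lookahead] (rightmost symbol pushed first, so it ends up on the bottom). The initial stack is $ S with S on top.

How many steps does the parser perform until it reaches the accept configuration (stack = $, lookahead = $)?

step 1: stack=$ S  input=b e f f $  — expand S → b P f
step 2: stack=$ f P b  input=b e f f $  — match b
step 3: stack=$ f P  input=e f f $  — expand P → e Q f
step 4: stack=$ f f Q e  input=e f f $  — match e
step 5: stack=$ f f Q  input=f f $  — expand Q → ε
step 6: stack=$ f f  input=f f $  — match f
step 7: stack=$ f  input=f $  — match f
Accept reached after 7 steps.

7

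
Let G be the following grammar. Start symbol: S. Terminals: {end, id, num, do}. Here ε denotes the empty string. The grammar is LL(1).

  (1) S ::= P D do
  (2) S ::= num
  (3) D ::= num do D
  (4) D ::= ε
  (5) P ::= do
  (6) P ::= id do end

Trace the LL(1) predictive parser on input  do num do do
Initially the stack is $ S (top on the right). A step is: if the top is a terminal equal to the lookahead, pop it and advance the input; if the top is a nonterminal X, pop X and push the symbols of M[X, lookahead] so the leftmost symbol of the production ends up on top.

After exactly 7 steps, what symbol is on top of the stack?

     Stack          Input           Action
  1  $ S            do num do do $  expand S ::= P D do
  2  $ do D P       do num do do $  expand P ::= do
  3  $ do D do      do num do do $  match do
  4  $ do D         num do do $     expand D ::= num do D
  5  $ do D do num  num do do $     match num
  6  $ do D do      do do $         match do
  7  $ do D         do $            expand D ::= ε
Stack after step 7: $ do (top = do).

do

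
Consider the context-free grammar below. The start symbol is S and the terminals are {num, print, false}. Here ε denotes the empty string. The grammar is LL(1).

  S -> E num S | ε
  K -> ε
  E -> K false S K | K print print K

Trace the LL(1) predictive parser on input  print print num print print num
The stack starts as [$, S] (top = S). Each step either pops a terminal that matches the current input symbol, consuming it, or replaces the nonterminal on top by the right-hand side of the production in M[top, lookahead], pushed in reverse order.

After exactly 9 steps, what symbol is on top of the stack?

step 1: stack=$ S  input=print print num print print num $  — expand S -> E num S
step 2: stack=$ S num E  input=print print num print print num $  — expand E -> K print print K
step 3: stack=$ S num K print print K  input=print print num print print num $  — expand K -> ε
step 4: stack=$ S num K print print  input=print print num print print num $  — match print
step 5: stack=$ S num K print  input=print num print print num $  — match print
step 6: stack=$ S num K  input=num print print num $  — expand K -> ε
step 7: stack=$ S num  input=num print print num $  — match num
step 8: stack=$ S  input=print print num $  — expand S -> E num S
step 9: stack=$ S num E  input=print print num $  — expand E -> K print print K
Stack after step 9: $ S num K print print K (top = K).

K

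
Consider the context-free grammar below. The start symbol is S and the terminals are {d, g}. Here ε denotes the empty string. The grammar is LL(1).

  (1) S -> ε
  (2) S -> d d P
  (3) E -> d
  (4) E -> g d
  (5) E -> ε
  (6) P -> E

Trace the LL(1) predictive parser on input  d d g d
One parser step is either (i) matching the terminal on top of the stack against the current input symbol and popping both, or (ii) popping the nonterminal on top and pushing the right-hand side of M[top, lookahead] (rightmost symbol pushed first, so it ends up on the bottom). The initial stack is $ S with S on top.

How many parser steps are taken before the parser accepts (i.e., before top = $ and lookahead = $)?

     Stack    Input      Action
  1  $ S      d d g d $  expand S -> d d P
  2  $ P d d  d d g d $  match d
  3  $ P d    d g d $    match d
  4  $ P      g d $      expand P -> E
  5  $ E      g d $      expand E -> g d
  6  $ d g    g d $      match g
  7  $ d      d $        match d
Accept reached after 7 steps.

7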